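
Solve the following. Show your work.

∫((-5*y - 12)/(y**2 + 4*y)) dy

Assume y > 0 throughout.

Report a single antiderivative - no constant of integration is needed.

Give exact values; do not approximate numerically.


Step 1. Decompose ∫((-5*y - 12)/(y**2 + 4*y)) dy by partial fractions, (-5*y - 12)/(y**2 + 4*y) = -2/(y + 4) - 3/y: now ∫(-3/y) dy + ∫(-2/(y + 4)) dy.
Step 2. Evaluate the standard form [assuming y > 0]: now -3*log(y) + ∫(-2/(y + 4)) dy.
Step 3. Evaluate the standard form [assuming y > -4]: now -3*log(y) - 2*log(y + 4).
Answer: -3*log(y) - 2*log(y + 4).


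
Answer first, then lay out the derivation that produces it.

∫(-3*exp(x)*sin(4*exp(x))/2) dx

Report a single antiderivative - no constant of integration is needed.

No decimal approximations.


The answer is 3*cos(4*exp(x))/8.
Step 1. Substitute u = exp(x), turning ∫(-3*exp(x)*sin(4*exp(x))/2) dx into ∫(-3*sin(4*u)/2) du: now ∫(-3*sin(4*u)/2) du.
Step 2. Evaluate the standard form: now 3*cos(4*u)/8.
Step 3. Substitute back u = exp(x): now 3*cos(4*exp(x))/8.
Answer: 3*cos(4*exp(x))/8.


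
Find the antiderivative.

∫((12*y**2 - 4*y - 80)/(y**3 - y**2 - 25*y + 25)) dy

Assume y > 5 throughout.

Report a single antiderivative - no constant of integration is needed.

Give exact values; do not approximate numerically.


Answer: 5*log(y - 5) + 3*log(y - 1) + 4*log(y + 5).


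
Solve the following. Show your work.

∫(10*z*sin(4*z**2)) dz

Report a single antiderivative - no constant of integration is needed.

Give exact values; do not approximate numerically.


Step 1. Substitute u = z**2, turning ∫(10*z*sin(4*z**2)) dz into ∫(5*sin(4*u)) du: now ∫(5*sin(4*u)) du.
Step 2. Evaluate the standard form: now -5*cos(4*u)/4.
Step 3. Substitute back u = z**2: now -5*cos(4*z**2)/4.
Answer: -5*cos(4*z**2)/4.


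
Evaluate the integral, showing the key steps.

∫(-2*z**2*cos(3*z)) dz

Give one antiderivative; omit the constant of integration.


Step 1. Integrate ∫(-2*z**2*cos(3*z)) dz by parts with u = z**2, dv = (-2*cos(3*z)) dz, so v = -2*sin(3*z)/3: now -2*z**2*sin(3*z)/3 + ∫(4*z*sin(3*z)/3) dz.
Step 2. Integrate ∫(4*z*sin(3*z)/3) dz by parts with u = z, dv = (4*sin(3*z)/3) dz, so v = -4*cos(3*z)/9: now -2*z**2*sin(3*z)/3 - 4*z*cos(3*z)/9 + ∫(4*cos(3*z)/9) dz.
Step 3. Evaluate the standard form: now -2*z**2*sin(3*z)/3 - 4*z*cos(3*z)/9 + 4*sin(3*z)/27.
Answer: -2*z**2*sin(3*z)/3 - 4*z*cos(3*z)/9 + 4*sin(3*z)/27.


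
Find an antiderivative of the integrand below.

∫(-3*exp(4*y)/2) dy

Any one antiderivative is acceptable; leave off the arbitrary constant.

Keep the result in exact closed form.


Answer: -3*exp(4*y)/8.


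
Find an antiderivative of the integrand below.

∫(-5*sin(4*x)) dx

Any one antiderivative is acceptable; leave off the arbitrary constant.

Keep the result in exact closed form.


Answer: 5*cos(4*x)/4.


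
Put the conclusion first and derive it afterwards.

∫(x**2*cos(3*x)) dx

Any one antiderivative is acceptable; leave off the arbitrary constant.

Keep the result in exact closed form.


The answer is x**2*sin(3*x)/3 + 2*x*cos(3*x)/9 - 2*sin(3*x)/27.
Step 1. Integrate ∫(x**2*cos(3*x)) dx by parts with u = x**2, dv = (cos(3*x)) dx, so v = sin(3*x)/3: now x**2*sin(3*x)/3 + ∫(-2*x*sin(3*x)/3) dx.
Step 2. Integrate ∫(-2*x*sin(3*x)/3) dx by parts with u = x, dv = (-2*sin(3*x)/3) dx, so v = 2*cos(3*x)/9: now x**2*sin(3*x)/3 + 2*x*cos(3*x)/9 + ∫(-2*cos(3*x)/9) dx.
Step 3. Evaluate the standard form: now x**2*sin(3*x)/3 + 2*x*cos(3*x)/9 - 2*sin(3*x)/27.
Answer: x**2*sin(3*x)/3 + 2*x*cos(3*x)/9 - 2*sin(3*x)/27.


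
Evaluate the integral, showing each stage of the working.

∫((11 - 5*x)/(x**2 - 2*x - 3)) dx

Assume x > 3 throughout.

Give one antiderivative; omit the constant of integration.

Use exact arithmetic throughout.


Step 1. Decompose ∫((11 - 5*x)/(x**2 - 2*x - 3)) dx by partial fractions, (11 - 5*x)/(x**2 - 2*x - 3) = -4/(x + 1) - 1/(x - 3): now ∫(-1/(x - 3)) dx + ∫(-4/(x + 1)) dx.
Step 2. Evaluate the standard form [assuming x > -1]: now -4*log(x + 1) + ∫(-1/(x - 3)) dx.
Step 3. Evaluate the standard form [assuming x > 3]: now -log(x - 3) - 4*log(x + 1).
Answer: -log(x - 3) - 4*log(x + 1).


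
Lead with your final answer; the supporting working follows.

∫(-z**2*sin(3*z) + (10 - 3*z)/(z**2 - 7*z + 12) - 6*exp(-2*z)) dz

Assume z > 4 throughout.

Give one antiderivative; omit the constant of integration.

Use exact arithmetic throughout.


The answer is z**2*cos(3*z)/3 - 2*z*sin(3*z)/9 - 2*log(z - 4) - log(z - 3) - 2*cos(3*z)/27 + 3*exp(-2*z).
Step 1. Rewrite: now ∫(-z**2*sin(3*z)) dz + ∫((10 - 3*z)/(z**2 - 7*z + 12)) dz + ∫(-6*exp(-2*z)) dz.
Step 2. Evaluate the standard form: now ∫(-z**2*sin(3*z)) dz + ∫((10 - 3*z)/(z**2 - 7*z + 12)) dz + 3*exp(-2*z).
Step 3. Decompose ∫((10 - 3*z)/(z**2 - 7*z + 12)) dz by partial fractions, (10 - 3*z)/(z**2 - 7*z + 12) = -1/(z - 3) - 2/(z - 4): now ∫(-z**2*sin(3*z)) dz + ∫(-2/(z - 4)) dz + ∫(-1/(z - 3)) dz + 3*exp(-2*z).
Step 4. Evaluate the standard form [assuming z > 3]: now -log(z - 3) + ∫(-z**2*sin(3*z)) dz + ∫(-2/(z - 4)) dz + 3*exp(-2*z).
Step 5. Evaluate the standard form [assuming z > 4]: now -2*log(z - 4) - log(z - 3) + ∫(-z**2*sin(3*z)) dz + 3*exp(-2*z).
Step 6. Integrate ∫(-z**2*sin(3*z)) dz by parts with u = z**2, dv = (-sin(3*z)) dz, so v = cos(3*z)/3: now z**2*cos(3*z)/3 - 2*log(z - 4) - log(z - 3) + ∫(-2*z*cos(3*z)/3) dz + 3*exp(-2*z).
Step 7. Integrate ∫(-2*z*cos(3*z)/3) dz by parts with u = z, dv = (-2*cos(3*z)/3) dz, so v = -2*sin(3*z)/9: now z**2*cos(3*z)/3 - 2*z*sin(3*z)/9 - 2*log(z - 4) - log(z - 3) + ∫(2*sin(3*z)/9) dz + 3*exp(-2*z).
Step 8. Evaluate the standard form: now z**2*cos(3*z)/3 - 2*z*sin(3*z)/9 - 2*log(z - 4) - log(z - 3) - 2*cos(3*z)/27 + 3*exp(-2*z).
Answer: z**2*cos(3*z)/3 - 2*z*sin(3*z)/9 - 2*log(z - 4) - log(z - 3) - 2*cos(3*z)/27 + 3*exp(-2*z).


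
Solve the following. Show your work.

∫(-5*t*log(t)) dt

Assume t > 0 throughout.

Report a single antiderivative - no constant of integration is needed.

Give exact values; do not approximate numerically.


Step 1. Integrate ∫(-5*t*log(t)) dt by parts with u = log(t), dv = (-5*t) dt, so v = -5*t**2/2 [assuming t > 0]: now -5*t**2*log(t)/2 + ∫(5*t/2) dt.
Step 2. Evaluate the standard form: now -5*t**2*log(t)/2 + 5*t**2/4.
Answer: -5*t**2*log(t)/2 + 5*t**2/4.


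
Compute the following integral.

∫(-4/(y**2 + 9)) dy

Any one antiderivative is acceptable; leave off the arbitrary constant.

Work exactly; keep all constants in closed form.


Answer: -4*atan(y/3)/3.


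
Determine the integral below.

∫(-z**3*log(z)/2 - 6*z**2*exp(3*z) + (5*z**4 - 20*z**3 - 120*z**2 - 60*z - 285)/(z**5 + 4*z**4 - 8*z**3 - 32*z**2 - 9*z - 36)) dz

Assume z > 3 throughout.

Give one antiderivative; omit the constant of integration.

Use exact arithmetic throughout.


Answer: -z**4*log(z)/8 + z**4/32 - 2*z**2*exp(3*z) + 4*z*exp(3*z)/3 - 4*exp(3*z)/9 - 4*log(z - 3) + 4*log(z + 3) + 5*log(z + 4) + 4*atan(z).


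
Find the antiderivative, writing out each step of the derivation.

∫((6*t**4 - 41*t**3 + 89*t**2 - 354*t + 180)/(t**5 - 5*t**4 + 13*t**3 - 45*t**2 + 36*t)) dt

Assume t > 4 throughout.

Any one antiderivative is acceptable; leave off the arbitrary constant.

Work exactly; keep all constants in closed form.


Step 1. Decompose ∫((6*t**4 - 41*t**3 + 89*t**2 - 354*t + 180)/(t**5 - 5*t**4 + 13*t**3 - 45*t**2 + 36*t)) dt by partial fractions, (6*t**4 - 41*t**3 + 89*t**2 - 354*t + 180)/(t**5 - 5*t**4 + 13*t**3 - 45*t**2 + 36*t) = -3/(t**2 + 9) + 4/(t - 1) - 3/(t - 4) + 5/t: now ∫(5/t) dt + ∫(-3/(t - 4)) dt + ∫(4/(t - 1)) dt + ∫(-3/(t**2 + 9)) dt.
Step 2. Evaluate the standard form [assuming t > 0]: now 5*log(t) + ∫(-3/(t - 4)) dt + ∫(4/(t - 1)) dt + ∫(-3/(t**2 + 9)) dt.
Step 3. Evaluate the standard form [assuming t > 1]: now 5*log(t) + 4*log(t - 1) + ∫(-3/(t - 4)) dt + ∫(-3/(t**2 + 9)) dt.
Step 4. Evaluate the standard form [assuming t > 4]: now 5*log(t) - 3*log(t - 4) + 4*log(t - 1) + ∫(-3/(t**2 + 9)) dt.
Step 5. Evaluate the standard form: now 5*log(t) - 3*log(t - 4) + 4*log(t - 1) - atan(t/3).
Answer: 5*log(t) - 3*log(t - 4) + 4*log(t - 1) - atan(t/3).


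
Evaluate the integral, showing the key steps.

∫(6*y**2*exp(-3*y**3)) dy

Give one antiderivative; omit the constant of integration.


Step 1. Substitute u = y**3, turning ∫(6*y**2*exp(-3*y**3)) dy into ∫(2*exp(-3*u)) du: now ∫(2*exp(-3*u)) du.
Step 2. Evaluate the standard form: now -2*exp(-3*u)/3.
Step 3. Substitute back u = y**3: now -2*exp(-3*y**3)/3.
Answer: -2*exp(-3*y**3)/3.


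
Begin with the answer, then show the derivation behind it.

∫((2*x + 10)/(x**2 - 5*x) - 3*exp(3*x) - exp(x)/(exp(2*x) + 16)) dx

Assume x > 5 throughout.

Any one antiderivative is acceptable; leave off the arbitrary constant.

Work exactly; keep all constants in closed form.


The answer is -exp(3*x) - 2*log(x) + 4*log(x - 5) - atan(exp(x)/4)/4.
Step 1. Rewrite: now ∫((2*x + 10)/(x**2 - 5*x)) dx + ∫(-exp(x)/(exp(2*x) + 16)) dx + ∫(-3*exp(3*x)) dx.
Step 2. Substitute u = exp(x), turning ∫(-exp(x)/(exp(2*x) + 16)) dx into ∫(-1/(u**2 + 16)) du: now ∫((2*x + 10)/(x**2 - 5*x)) dx + ∫(-1/(u**2 + 16)) du + ∫(-3*exp(3*x)) dx.
Step 3. Evaluate the standard form: now -atan(u/4)/4 + ∫((2*x + 10)/(x**2 - 5*x)) dx + ∫(-3*exp(3*x)) dx.
Step 4. Substitute back u = exp(x): now -atan(exp(x)/4)/4 + ∫((2*x + 10)/(x**2 - 5*x)) dx + ∫(-3*exp(3*x)) dx.
Step 5. Decompose ∫((2*x + 10)/(x**2 - 5*x)) dx by partial fractions, (2*x + 10)/(x**2 - 5*x) = 4/(x - 5) - 2/x: now -atan(exp(x)/4)/4 + ∫(-2/x) dx + ∫(4/(x - 5)) dx + ∫(-3*exp(3*x)) dx.
Step 6. Evaluate the standard form [assuming x > 5]: now 4*log(x - 5) - atan(exp(x)/4)/4 + ∫(-2/x) dx + ∫(-3*exp(3*x)) dx.
Step 7. Evaluate the standard form [assuming x > 0]: now -2*log(x) + 4*log(x - 5) - atan(exp(x)/4)/4 + ∫(-3*exp(3*x)) dx.
Step 8. Evaluate the standard form: now -exp(3*x) - 2*log(x) + 4*log(x - 5) - atan(exp(x)/4)/4.
Answer: -exp(3*x) - 2*log(x) + 4*log(x - 5) - atan(exp(x)/4)/4.


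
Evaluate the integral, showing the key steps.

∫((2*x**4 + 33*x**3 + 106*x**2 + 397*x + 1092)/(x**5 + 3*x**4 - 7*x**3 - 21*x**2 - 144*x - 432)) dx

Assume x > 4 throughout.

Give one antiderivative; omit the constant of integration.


Step 1. Decompose ∫((2*x**4 + 33*x**3 + 106*x**2 + 397*x + 1092)/(x**5 + 3*x**4 - 7*x**3 - 21*x**2 - 144*x - 432)) dx by partial fractions, (2*x**4 + 33*x**3 + 106*x**2 + 397*x + 1092)/(x**5 + 3*x**4 - 7*x**3 - 21*x**2 - 144*x - 432) = -4/(x**2 + 9) - 2/(x + 4) - 1/(x + 3) + 5/(x - 4): now ∫(5/(x - 4)) dx + ∫(-1/(x + 3)) dx + ∫(-2/(x + 4)) dx + ∫(-4/(x**2 + 9)) dx.
Step 2. Evaluate the standard form [assuming x > -4]: now -2*log(x + 4) + ∫(5/(x - 4)) dx + ∫(-1/(x + 3)) dx + ∫(-4/(x**2 + 9)) dx.
Step 3. Evaluate the standard form [assuming x > -3]: now -log(x + 3) - 2*log(x + 4) + ∫(5/(x - 4)) dx + ∫(-4/(x**2 + 9)) dx.
Step 4. Evaluate the standard form [assuming x > 4]: now 5*log(x - 4) - log(x + 3) - 2*log(x + 4) + ∫(-4/(x**2 + 9)) dx.
Step 5. Evaluate the standard form: now 5*log(x - 4) - log(x + 3) - 2*log(x + 4) - 4*atan(x/3)/3.
Answer: 5*log(x - 4) - log(x + 3) - 2*log(x + 4) - 4*atan(x/3)/3.


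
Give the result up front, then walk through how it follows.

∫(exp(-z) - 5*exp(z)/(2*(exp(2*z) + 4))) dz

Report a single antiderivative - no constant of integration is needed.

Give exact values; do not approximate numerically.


The answer is -5*atan(exp(z)/2)/4 - exp(-z).
Step 1. Rewrite: now ∫(-5*exp(z)/(2*(exp(2*z) + 4))) dz + ∫(exp(-z)) dz.
Step 2. Substitute u = exp(z), turning ∫(-5*exp(z)/(2*(exp(2*z) + 4))) dz into ∫(-5/(2*(u**2 + 4))) du: now ∫(-5/(2*(u**2 + 4))) du + ∫(exp(-z)) dz.
Step 3. Evaluate the standard form: now -5*atan(u/2)/4 + ∫(exp(-z)) dz.
Step 4. Substitute back u = exp(z): now -5*atan(exp(z)/2)/4 + ∫(exp(-z)) dz.
Step 5. Evaluate the standard form: now -5*atan(exp(z)/2)/4 - exp(-z).
Answer: -5*atan(exp(z)/2)/4 - exp(-z).


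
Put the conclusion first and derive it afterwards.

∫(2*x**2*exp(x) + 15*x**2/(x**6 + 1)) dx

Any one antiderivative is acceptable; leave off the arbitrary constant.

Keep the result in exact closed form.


The answer is 2*x**2*exp(x) - 4*x*exp(x) + 4*exp(x) + 5*atan(x**3).
Step 1. Rewrite: now ∫(15*x**2/(x**6 + 1)) dx + ∫(2*x**2*exp(x)) dx.
Step 2. Integrate ∫(2*x**2*exp(x)) dx by parts with u = x**2, dv = (2*exp(x)) dx, so v = 2*exp(x): now 2*x**2*exp(x) + ∫(-4*x*exp(x)) dx + ∫(15*x**2/(x**6 + 1)) dx.
Step 3. Integrate ∫(-4*x*exp(x)) dx by parts with u = x, dv = (-4*exp(x)) dx, so v = -4*exp(x): now 2*x**2*exp(x) - 4*x*exp(x) + ∫(15*x**2/(x**6 + 1)) dx + ∫(4*exp(x)) dx.
Step 4. Evaluate the standard form: now 2*x**2*exp(x) - 4*x*exp(x) + 4*exp(x) + ∫(15*x**2/(x**6 + 1)) dx.
Step 5. Substitute u = x**3, turning ∫(15*x**2/(x**6 + 1)) dx into ∫(5/(u**2 + 1)) du: now 2*x**2*exp(x) - 4*x*exp(x) + 4*exp(x) + ∫(5/(u**2 + 1)) du.
Step 6. Evaluate the standard form: now 2*x**2*exp(x) - 4*x*exp(x) + 4*exp(x) + 5*atan(u).
Step 7. Substitute back u = x**3: now 2*x**2*exp(x) - 4*x*exp(x) + 4*exp(x) + 5*atan(x**3).
Answer: 2*x**2*exp(x) - 4*x*exp(x) + 4*exp(x) + 5*atan(x**3).


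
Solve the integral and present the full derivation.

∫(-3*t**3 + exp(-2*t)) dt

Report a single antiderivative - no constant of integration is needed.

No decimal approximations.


Step 1. Rewrite: now ∫(-3*t**3) dt + ∫(exp(-2*t)) dt.
Step 2. Evaluate the standard form: now ∫(-3*t**3) dt - exp(-2*t)/2.
Step 3. Evaluate the standard form: now -3*t**4/4 - exp(-2*t)/2.
Answer: -3*t**4/4 - exp(-2*t)/2.


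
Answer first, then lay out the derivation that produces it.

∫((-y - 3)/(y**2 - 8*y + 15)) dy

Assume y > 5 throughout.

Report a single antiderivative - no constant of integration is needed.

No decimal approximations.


The answer is -4*log(y - 5) + 3*log(y - 3).
Step 1. Decompose ∫((-y - 3)/(y**2 - 8*y + 15)) dy by partial fractions, (-y - 3)/(y**2 - 8*y + 15) = 3/(y - 3) - 4/(y - 5): now ∫(-4/(y - 5)) dy + ∫(3/(y - 3)) dy.
Step 2. Evaluate the standard form [assuming y > 5]: now -4*log(y - 5) + ∫(3/(y - 3)) dy.
Step 3. Evaluate the standard form [assuming y > 3]: now -4*log(y - 5) + 3*log(y - 3).
Answer: -4*log(y - 5) + 3*log(y - 3).


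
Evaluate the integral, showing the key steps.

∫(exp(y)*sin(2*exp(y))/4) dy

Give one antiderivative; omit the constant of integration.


Step 1. Substitute u = exp(y), turning ∫(exp(y)*sin(2*exp(y))/4) dy into ∫(sin(2*u)/4) du: now ∫(sin(2*u)/4) du.
Step 2. Evaluate the standard form: now -cos(2*u)/8.
Step 3. Substitute back u = exp(y): now -cos(2*exp(y))/8.
Answer: -cos(2*exp(y))/8.


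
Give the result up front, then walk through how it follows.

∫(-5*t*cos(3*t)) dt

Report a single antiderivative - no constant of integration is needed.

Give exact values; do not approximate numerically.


The answer is -5*t*sin(3*t)/3 - 5*cos(3*t)/9.
Step 1. Integrate ∫(-5*t*cos(3*t)) dt by parts with u = t, dv = (-5*cos(3*t)) dt, so v = -5*sin(3*t)/3: now -5*t*sin(3*t)/3 + ∫(5*sin(3*t)/3) dt.
Step 2. Evaluate the standard form: now -5*t*sin(3*t)/3 - 5*cos(3*t)/9.
Answer: -5*t*sin(3*t)/3 - 5*cos(3*t)/9.


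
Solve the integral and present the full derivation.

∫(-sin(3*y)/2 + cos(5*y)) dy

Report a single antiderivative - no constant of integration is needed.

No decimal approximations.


Step 1. Rewrite: now ∫(-sin(3*y)/2) dy + ∫(cos(5*y)) dy.
Step 2. Evaluate the standard form: now cos(3*y)/6 + ∫(cos(5*y)) dy.
Step 3. Evaluate the standard form: now sin(5*y)/5 + cos(3*y)/6.
Answer: sin(5*y)/5 + cos(3*y)/6.


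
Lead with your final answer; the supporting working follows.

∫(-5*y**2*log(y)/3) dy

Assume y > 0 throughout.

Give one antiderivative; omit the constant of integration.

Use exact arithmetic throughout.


The answer is -5*y**3*log(y)/9 + 5*y**3/27.
Step 1. Integrate ∫(-5*y**2*log(y)/3) dy by parts with u = log(y), dv = (-5*y**2/3) dy, so v = -5*y**3/9 [assuming y > 0]: now -5*y**3*log(y)/9 + ∫(5*y**2/9) dy.
Step 2. Evaluate the standard form: now -5*y**3*log(y)/9 + 5*y**3/27.
Answer: -5*y**3*log(y)/9 + 5*y**3/27.


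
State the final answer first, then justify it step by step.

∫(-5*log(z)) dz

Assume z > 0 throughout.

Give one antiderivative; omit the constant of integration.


The answer is -5*z*log(z) + 5*z.
Step 1. Integrate ∫(-5*log(z)) dz by parts with u = log(z), dv = (-5) dz, so v = -5*z [assuming z > 0]: now -5*z*log(z) + ∫(5) dz.
Step 2. Evaluate the standard form: now -5*z*log(z) + 5*z.
Answer: -5*z*log(z) + 5*z.


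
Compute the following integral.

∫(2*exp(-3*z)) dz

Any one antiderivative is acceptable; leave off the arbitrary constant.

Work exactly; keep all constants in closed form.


Answer: -2*exp(-3*z)/3.


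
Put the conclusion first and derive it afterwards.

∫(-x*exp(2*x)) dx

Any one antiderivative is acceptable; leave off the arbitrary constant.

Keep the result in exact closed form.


The answer is -x*exp(2*x)/2 + exp(2*x)/4.
Step 1. Integrate ∫(-x*exp(2*x)) dx by parts with u = x, dv = (-exp(2*x)) dx, so v = -exp(2*x)/2: now -x*exp(2*x)/2 + ∫(exp(2*x)/2) dx.
Step 2. Evaluate the standard form: now -x*exp(2*x)/2 + exp(2*x)/4.
Answer: -x*exp(2*x)/2 + exp(2*x)/4.


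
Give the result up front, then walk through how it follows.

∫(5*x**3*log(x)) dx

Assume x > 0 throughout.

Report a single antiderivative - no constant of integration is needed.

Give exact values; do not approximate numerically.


The answer is 5*x**4*log(x)/4 - 5*x**4/16.
Step 1. Integrate ∫(5*x**3*log(x)) dx by parts with u = log(x), dv = (5*x**3) dx, so v = 5*x**4/4 [assuming x > 0]: now 5*x**4*log(x)/4 + ∫(-5*x**3/4) dx.
Step 2. Evaluate the standard form: now 5*x**4*log(x)/4 - 5*x**4/16.
Answer: 5*x**4*log(x)/4 - 5*x**4/16.


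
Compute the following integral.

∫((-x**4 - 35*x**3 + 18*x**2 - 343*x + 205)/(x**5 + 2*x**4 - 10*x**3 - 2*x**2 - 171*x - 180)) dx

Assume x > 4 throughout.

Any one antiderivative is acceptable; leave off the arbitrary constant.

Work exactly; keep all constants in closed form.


Answer: -3*log(x - 4) - 3*log(x + 1) + 5*log(x + 5) + atan(x/3)/3.


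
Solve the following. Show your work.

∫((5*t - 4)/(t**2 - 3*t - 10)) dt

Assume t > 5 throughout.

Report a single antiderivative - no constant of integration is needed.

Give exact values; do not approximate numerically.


Step 1. Decompose ∫((5*t - 4)/(t**2 - 3*t - 10)) dt by partial fractions, (5*t - 4)/(t**2 - 3*t - 10) = 2/(t + 2) + 3/(t - 5): now ∫(3/(t - 5)) dt + ∫(2/(t + 2)) dt.
Step 2. Evaluate the standard form [assuming t > -2]: now 2*log(t + 2) + ∫(3/(t - 5)) dt.
Step 3. Evaluate the standard form [assuming t > 5]: now 3*log(t - 5) + 2*log(t + 2).
Answer: 3*log(t - 5) + 2*log(t + 2).


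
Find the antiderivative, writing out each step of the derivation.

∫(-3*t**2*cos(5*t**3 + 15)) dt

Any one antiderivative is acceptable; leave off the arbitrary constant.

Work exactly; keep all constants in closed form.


Step 1. Substitute u = t**3 + 3, turning ∫(-3*t**2*cos(5*t**3 + 15)) dt into ∫(-cos(5*u)) du: now ∫(-cos(5*u)) du.
Step 2. Evaluate the standard form: now -sin(5*u)/5.
Step 3. Substitute back u = t**3 + 3: now -sin(5*t**3 + 15)/5.
Answer: -sin(5*t**3 + 15)/5.


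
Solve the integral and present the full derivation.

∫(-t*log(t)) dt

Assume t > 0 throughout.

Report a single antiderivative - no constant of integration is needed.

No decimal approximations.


Step 1. Integrate ∫(-t*log(t)) dt by parts with u = log(t), dv = (-t) dt, so v = -t**2/2 [assuming t > 0]: now -t**2*log(t)/2 + ∫(t/2) dt.
Step 2. Evaluate the standard form: now -t**2*log(t)/2 + t**2/4.
Answer: -t**2*log(t)/2 + t**2/4.


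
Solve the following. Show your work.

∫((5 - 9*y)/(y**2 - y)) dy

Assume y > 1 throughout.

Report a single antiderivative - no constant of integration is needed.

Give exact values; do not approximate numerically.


Step 1. Decompose ∫((5 - 9*y)/(y**2 - y)) dy by partial fractions, (5 - 9*y)/(y**2 - y) = -4/(y - 1) - 5/y: now ∫(-5/y) dy + ∫(-4/(y - 1)) dy.
Step 2. Evaluate the standard form [assuming y > 1]: now -4*log(y - 1) + ∫(-5/y) dy.
Step 3. Evaluate the standard form [assuming y > 0]: now -5*log(y) - 4*log(y - 1).
Answer: -5*log(y) - 4*log(y - 1).


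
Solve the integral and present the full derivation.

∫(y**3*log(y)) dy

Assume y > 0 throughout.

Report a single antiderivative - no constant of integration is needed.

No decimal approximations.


Step 1. Integrate ∫(y**3*log(y)) dy by parts with u = log(y), dv = (y**3) dy, so v = y**4/4 [assuming y > 0]: now y**4*log(y)/4 + ∫(-y**3/4) dy.
Step 2. Evaluate the standard form: now y**4*log(y)/4 - y**4/16.
Answer: y**4*log(y)/4 - y**4/16.


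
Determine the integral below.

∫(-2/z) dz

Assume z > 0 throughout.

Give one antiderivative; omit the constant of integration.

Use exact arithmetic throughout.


Answer: -2*log(z).


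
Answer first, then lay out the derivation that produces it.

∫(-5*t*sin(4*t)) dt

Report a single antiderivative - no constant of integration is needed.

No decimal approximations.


The answer is 5*t*cos(4*t)/4 - 5*sin(4*t)/16.
Step 1. Integrate ∫(-5*t*sin(4*t)) dt by parts with u = t, dv = (-5*sin(4*t)) dt, so v = 5*cos(4*t)/4: now 5*t*cos(4*t)/4 + ∫(-5*cos(4*t)/4) dt.
Step 2. Evaluate the standard form: now 5*t*cos(4*t)/4 - 5*sin(4*t)/16.
Answer: 5*t*cos(4*t)/4 - 5*sin(4*t)/16.


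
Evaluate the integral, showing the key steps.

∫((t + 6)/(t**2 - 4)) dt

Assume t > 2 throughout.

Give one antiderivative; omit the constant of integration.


Step 1. Decompose ∫((t + 6)/(t**2 - 4)) dt by partial fractions, (t + 6)/(t**2 - 4) = -1/(t + 2) + 2/(t - 2): now ∫(2/(t - 2)) dt + ∫(-1/(t + 2)) dt.
Step 2. Evaluate the standard form [assuming t > 2]: now 2*log(t - 2) + ∫(-1/(t + 2)) dt.
Step 3. Evaluate the standard form [assuming t > -2]: now 2*log(t - 2) - log(t + 2).
Answer: 2*log(t - 2) - log(t + 2).


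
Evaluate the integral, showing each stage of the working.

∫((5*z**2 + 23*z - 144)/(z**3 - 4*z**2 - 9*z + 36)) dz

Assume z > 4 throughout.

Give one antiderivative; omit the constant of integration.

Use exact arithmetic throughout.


Step 1. Decompose ∫((5*z**2 + 23*z - 144)/(z**3 - 4*z**2 - 9*z + 36)) dz by partial fractions, (5*z**2 + 23*z - 144)/(z**3 - 4*z**2 - 9*z + 36) = -4/(z + 3) + 5/(z - 3) + 4/(z - 4): now ∫(4/(z - 4)) dz + ∫(5/(z - 3)) dz + ∫(-4/(z + 3)) dz.
Step 2. Evaluate the standard form [assuming z > -3]: now -4*log(z + 3) + ∫(4/(z - 4)) dz + ∫(5/(z - 3)) dz.
Step 3. Evaluate the standard form [assuming z > 3]: now 5*log(z - 3) - 4*log(z + 3) + ∫(4/(z - 4)) dz.
Step 4. Evaluate the standard form [assuming z > 4]: now 4*log(z - 4) + 5*log(z - 3) - 4*log(z + 3).
Answer: 4*log(z - 4) + 5*log(z - 3) - 4*log(z + 3).


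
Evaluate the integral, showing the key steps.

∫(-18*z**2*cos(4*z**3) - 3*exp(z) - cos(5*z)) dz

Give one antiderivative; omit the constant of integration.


Step 1. Rewrite: now ∫(-18*z**2*cos(4*z**3)) dz + ∫(-3*exp(z)) dz + ∫(-cos(5*z)) dz.
Step 2. Evaluate the standard form: now -3*exp(z) + ∫(-18*z**2*cos(4*z**3)) dz + ∫(-cos(5*z)) dz.
Step 3. Evaluate the standard form: now -3*exp(z) - sin(5*z)/5 + ∫(-18*z**2*cos(4*z**3)) dz.
Step 4. Substitute u = z**3, turning ∫(-18*z**2*cos(4*z**3)) dz into ∫(-6*cos(4*u)) du: now -3*exp(z) - sin(5*z)/5 + ∫(-6*cos(4*u)) du.
Step 5. Evaluate the standard form: now -3*exp(z) - 3*sin(4*u)/2 - sin(5*z)/5.
Step 6. Substitute back u = z**3: now -3*exp(z) - sin(5*z)/5 - 3*sin(4*z**3)/2.
Answer: -3*exp(z) - sin(5*z)/5 - 3*sin(4*z**3)/2.


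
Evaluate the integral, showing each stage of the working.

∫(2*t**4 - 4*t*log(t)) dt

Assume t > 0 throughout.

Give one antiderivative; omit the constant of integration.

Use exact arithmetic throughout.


Step 1. Rewrite: now ∫(2*t**4) dt + ∫(-4*t*log(t)) dt.
Step 2. Evaluate the standard form: now 2*t**5/5 + ∫(-4*t*log(t)) dt.
Step 3. Integrate ∫(-4*t*log(t)) dt by parts with u = log(t), dv = (-4*t) dt, so v = -2*t**2 [assuming t > 0]: now 2*t**5/5 - 2*t**2*log(t) + ∫(2*t) dt.
Step 4. Evaluate the standard form: now 2*t**5/5 - 2*t**2*log(t) + t**2.
Answer: 2*t**5/5 - 2*t**2*log(t) + t**2.


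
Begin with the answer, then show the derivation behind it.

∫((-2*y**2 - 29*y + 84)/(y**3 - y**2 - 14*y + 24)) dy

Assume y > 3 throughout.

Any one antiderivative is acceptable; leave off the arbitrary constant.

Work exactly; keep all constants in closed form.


The answer is -3*log(y - 3) - 3*log(y - 2) + 4*log(y + 4).
Step 1. Decompose ∫((-2*y**2 - 29*y + 84)/(y**3 - y**2 - 14*y + 24)) dy by partial fractions, (-2*y**2 - 29*y + 84)/(y**3 - y**2 - 14*y + 24) = 4/(y + 4) - 3/(y - 2) - 3/(y - 3): now ∫(-3/(y - 3)) dy + ∫(-3/(y - 2)) dy + ∫(4/(y + 4)) dy.
Step 2. Evaluate the standard form [assuming y > 3]: now -3*log(y - 3) + ∫(-3/(y - 2)) dy + ∫(4/(y + 4)) dy.
Step 3. Evaluate the standard form [assuming y > 2]: now -3*log(y - 3) - 3*log(y - 2) + ∫(4/(y + 4)) dy.
Step 4. Evaluate the standard form [assuming y > -4]: now -3*log(y - 3) - 3*log(y - 2) + 4*log(y + 4).
Answer: -3*log(y - 3) - 3*log(y - 2) + 4*log(y + 4).


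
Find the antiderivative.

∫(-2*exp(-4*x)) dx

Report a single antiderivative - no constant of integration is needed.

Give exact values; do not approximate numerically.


Answer: exp(-4*x)/2.


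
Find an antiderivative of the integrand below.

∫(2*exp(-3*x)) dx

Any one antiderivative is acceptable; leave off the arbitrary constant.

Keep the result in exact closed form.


Answer: -2*exp(-3*x)/3.


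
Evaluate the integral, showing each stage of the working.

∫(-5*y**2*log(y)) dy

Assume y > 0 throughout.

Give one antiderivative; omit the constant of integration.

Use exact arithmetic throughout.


Step 1. Integrate ∫(-5*y**2*log(y)) dy by parts with u = log(y), dv = (-5*y**2) dy, so v = -5*y**3/3 [assuming y > 0]: now -5*y**3*log(y)/3 + ∫(5*y**2/3) dy.
Step 2. Evaluate the standard form: now -5*y**3*log(y)/3 + 5*y**3/9.
Answer: -5*y**3*log(y)/3 + 5*y**3/9.


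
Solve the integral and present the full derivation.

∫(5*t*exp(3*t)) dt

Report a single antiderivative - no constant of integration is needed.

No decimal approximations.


Step 1. Integrate ∫(5*t*exp(3*t)) dt by parts with u = t, dv = (5*exp(3*t)) dt, so v = 5*exp(3*t)/3: now 5*t*exp(3*t)/3 + ∫(-5*exp(3*t)/3) dt.
Step 2. Evaluate the standard form: now 5*t*exp(3*t)/3 - 5*exp(3*t)/9.
Answer: 5*t*exp(3*t)/3 - 5*exp(3*t)/9.


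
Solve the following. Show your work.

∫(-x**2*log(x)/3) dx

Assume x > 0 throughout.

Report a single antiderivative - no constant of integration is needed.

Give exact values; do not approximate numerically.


Step 1. Integrate ∫(-x**2*log(x)/3) dx by parts with u = log(x), dv = (-x**2/3) dx, so v = -x**3/9 [assuming x > 0]: now -x**3*log(x)/9 + ∫(x**2/9) dx.
Step 2. Evaluate the standard form: now -x**3*log(x)/9 + x**3/27.
Answer: -x**3*log(x)/9 + x**3/27.


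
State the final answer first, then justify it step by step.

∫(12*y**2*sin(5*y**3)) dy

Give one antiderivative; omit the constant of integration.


The answer is -4*cos(5*y**3)/5.
Step 1. Substitute u = y**3, turning ∫(12*y**2*sin(5*y**3)) dy into ∫(4*sin(5*u)) du: now ∫(4*sin(5*u)) du.
Step 2. Evaluate the standard form: now -4*cos(5*u)/5.
Step 3. Substitute back u = y**3: now -4*cos(5*y**3)/5.
Answer: -4*cos(5*y**3)/5.


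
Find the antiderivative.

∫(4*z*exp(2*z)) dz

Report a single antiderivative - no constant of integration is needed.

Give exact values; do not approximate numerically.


Answer: 2*z*exp(2*z) - exp(2*z).


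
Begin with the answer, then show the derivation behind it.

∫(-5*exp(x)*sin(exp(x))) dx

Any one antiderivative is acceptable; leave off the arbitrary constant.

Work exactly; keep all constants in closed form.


The answer is 5*cos(exp(x)).
Step 1. Substitute u = exp(x), turning ∫(-5*exp(x)*sin(exp(x))) dx into ∫(-5*sin(u)) du: now ∫(-5*sin(u)) du.
Step 2. Evaluate the standard form: now 5*cos(u).
Step 3. Substitute back u = exp(x): now 5*cos(exp(x)).
Answer: 5*cos(exp(x)).


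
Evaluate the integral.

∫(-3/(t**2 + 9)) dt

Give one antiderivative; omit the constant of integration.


Answer: -atan(t/3).


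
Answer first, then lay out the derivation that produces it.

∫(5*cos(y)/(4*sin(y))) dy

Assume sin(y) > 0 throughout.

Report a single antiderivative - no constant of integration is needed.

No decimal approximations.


The answer is 5*log(sin(y))/4.
Step 1. Substitute u = sin(y), turning ∫(5*cos(y)/(4*sin(y))) dy into ∫(5/(4*u)) du: now ∫(5/(4*u)) du.
Step 2. Evaluate the standard form [assuming u > 0]: now 5*log(u)/4.
Step 3. Substitute back u = sin(y): now 5*log(sin(y))/4.
Answer: 5*log(sin(y))/4.


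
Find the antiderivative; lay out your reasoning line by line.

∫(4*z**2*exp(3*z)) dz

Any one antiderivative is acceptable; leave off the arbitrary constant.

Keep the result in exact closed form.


Step 1. Integrate ∫(4*z**2*exp(3*z)) dz by parts with u = z**2, dv = (4*exp(3*z)) dz, so v = 4*exp(3*z)/3: now 4*z**2*exp(3*z)/3 + ∫(-8*z*exp(3*z)/3) dz.
Step 2. Integrate ∫(-8*z*exp(3*z)/3) dz by parts with u = z, dv = (-8*exp(3*z)/3) dz, so v = -8*exp(3*z)/9: now 4*z**2*exp(3*z)/3 - 8*z*exp(3*z)/9 + ∫(8*exp(3*z)/9) dz.
Step 3. Evaluate the standard form: now 4*z**2*exp(3*z)/3 - 8*z*exp(3*z)/9 + 8*exp(3*z)/27.
Answer: 4*z**2*exp(3*z)/3 - 8*z*exp(3*z)/9 + 8*exp(3*z)/27.


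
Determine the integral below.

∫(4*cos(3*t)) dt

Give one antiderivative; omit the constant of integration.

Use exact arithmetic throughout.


Answer: 4*sin(3*t)/3.


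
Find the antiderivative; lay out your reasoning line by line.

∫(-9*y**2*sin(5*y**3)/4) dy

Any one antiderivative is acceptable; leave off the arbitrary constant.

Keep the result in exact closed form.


Step 1. Substitute u = y**3, turning ∫(-9*y**2*sin(5*y**3)/4) dy into ∫(-3*sin(5*u)/4) du: now ∫(-3*sin(5*u)/4) du.
Step 2. Evaluate the standard form: now 3*cos(5*u)/20.
Step 3. Substitute back u = y**3: now 3*cos(5*y**3)/20.
Answer: 3*cos(5*y**3)/20.


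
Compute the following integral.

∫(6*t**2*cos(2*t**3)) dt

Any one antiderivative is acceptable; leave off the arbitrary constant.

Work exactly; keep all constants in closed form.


Answer: sin(2*t**3).


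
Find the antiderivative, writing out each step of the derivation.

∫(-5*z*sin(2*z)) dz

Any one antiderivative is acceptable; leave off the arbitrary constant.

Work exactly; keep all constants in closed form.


Step 1. Integrate ∫(-5*z*sin(2*z)) dz by parts with u = z, dv = (-5*sin(2*z)) dz, so v = 5*cos(2*z)/2: now 5*z*cos(2*z)/2 + ∫(-5*cos(2*z)/2) dz.
Step 2. Evaluate the standard form: now 5*z*cos(2*z)/2 - 5*sin(2*z)/4.
Answer: 5*z*cos(2*z)/2 - 5*sin(2*z)/4.


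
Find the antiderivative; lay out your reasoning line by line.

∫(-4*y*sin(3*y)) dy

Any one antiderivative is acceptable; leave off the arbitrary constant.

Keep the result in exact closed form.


Step 1. Integrate ∫(-4*y*sin(3*y)) dy by parts with u = y, dv = (-4*sin(3*y)) dy, so v = 4*cos(3*y)/3: now 4*y*cos(3*y)/3 + ∫(-4*cos(3*y)/3) dy.
Step 2. Evaluate the standard form: now 4*y*cos(3*y)/3 - 4*sin(3*y)/9.
Answer: 4*y*cos(3*y)/3 - 4*sin(3*y)/9.


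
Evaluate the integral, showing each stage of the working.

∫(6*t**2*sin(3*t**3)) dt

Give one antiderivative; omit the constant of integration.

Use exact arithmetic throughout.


Step 1. Substitute u = t**3, turning ∫(6*t**2*sin(3*t**3)) dt into ∫(2*sin(3*u)) du: now ∫(2*sin(3*u)) du.
Step 2. Evaluate the standard form: now -2*cos(3*u)/3.
Step 3. Substitute back u = t**3: now -2*cos(3*t**3)/3.
Answer: -2*cos(3*t**3)/3.


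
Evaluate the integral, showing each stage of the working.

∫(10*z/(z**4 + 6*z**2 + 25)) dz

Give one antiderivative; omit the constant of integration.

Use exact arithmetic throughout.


Step 1. Substitute u = z**2 + 3, turning ∫(10*z/(z**4 + 6*z**2 + 25)) dz into ∫(5/(u**2 + 16)) du: now ∫(5/(u**2 + 16)) du.
Step 2. Evaluate the standard form: now 5*atan(u/4)/4.
Step 3. Substitute back u = z**2 + 3: now 5*atan(z**2/4 + 3/4)/4.
Answer: 5*atan(z**2/4 + 3/4)/4.


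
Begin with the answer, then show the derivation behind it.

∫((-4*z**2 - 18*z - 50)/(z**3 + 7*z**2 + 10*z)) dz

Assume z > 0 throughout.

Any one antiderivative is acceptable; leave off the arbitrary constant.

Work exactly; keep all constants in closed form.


The answer is -5*log(z) + 5*log(z + 2) - 4*log(z + 5).
Step 1. Decompose ∫((-4*z**2 - 18*z - 50)/(z**3 + 7*z**2 + 10*z)) dz by partial fractions, (-4*z**2 - 18*z - 50)/(z**3 + 7*z**2 + 10*z) = -4/(z + 5) + 5/(z + 2) - 5/z: now ∫(-5/z) dz + ∫(5/(z + 2)) dz + ∫(-4/(z + 5)) dz.
Step 2. Evaluate the standard form [assuming z > -2]: now 5*log(z + 2) + ∫(-5/z) dz + ∫(-4/(z + 5)) dz.
Step 3. Evaluate the standard form [assuming z > 0]: now -5*log(z) + 5*log(z + 2) + ∫(-4/(z + 5)) dz.
Step 4. Evaluate the standard form [assuming z > -5]: now -5*log(z) + 5*log(z + 2) - 4*log(z + 5).
Answer: -5*log(z) + 5*log(z + 2) - 4*log(z + 5).


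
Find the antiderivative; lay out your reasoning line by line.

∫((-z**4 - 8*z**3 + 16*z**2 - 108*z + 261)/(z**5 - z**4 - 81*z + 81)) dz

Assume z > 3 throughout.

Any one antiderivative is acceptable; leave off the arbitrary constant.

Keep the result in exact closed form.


Step 1. Decompose ∫((-z**4 - 8*z**3 + 16*z**2 - 108*z + 261)/(z**5 - z**4 - 81*z + 81)) dz by partial fractions, (-z**4 - 8*z**3 + 16*z**2 - 108*z + 261)/(z**5 - z**4 - 81*z + 81) = 2/(z**2 + 9) + 2/(z + 3) - 2/(z - 1) - 1/(z - 3): now ∫(-1/(z - 3)) dz + ∫(-2/(z - 1)) dz + ∫(2/(z + 3)) dz + ∫(2/(z**2 + 9)) dz.
Step 2. Evaluate the standard form [assuming z > 1]: now -2*log(z - 1) + ∫(-1/(z - 3)) dz + ∫(2/(z + 3)) dz + ∫(2/(z**2 + 9)) dz.
Step 3. Evaluate the standard form [assuming z > -3]: now -2*log(z - 1) + 2*log(z + 3) + ∫(-1/(z - 3)) dz + ∫(2/(z**2 + 9)) dz.
Step 4. Evaluate the standard form [assuming z > 3]: now -log(z - 3) - 2*log(z - 1) + 2*log(z + 3) + ∫(2/(z**2 + 9)) dz.
Step 5. Evaluate the standard form: now -log(z - 3) - 2*log(z - 1) + 2*log(z + 3) + 2*atan(z/3)/3.
Answer: -log(z - 3) - 2*log(z - 1) + 2*log(z + 3) + 2*atan(z/3)/3.


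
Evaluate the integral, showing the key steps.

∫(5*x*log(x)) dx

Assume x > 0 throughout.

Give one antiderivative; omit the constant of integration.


Step 1. Integrate ∫(5*x*log(x)) dx by parts with u = log(x), dv = (5*x) dx, so v = 5*x**2/2 [assuming x > 0]: now 5*x**2*log(x)/2 + ∫(-5*x/2) dx.
Step 2. Evaluate the standard form: now 5*x**2*log(x)/2 - 5*x**2/4.
Answer: 5*x**2*log(x)/2 - 5*x**2/4.


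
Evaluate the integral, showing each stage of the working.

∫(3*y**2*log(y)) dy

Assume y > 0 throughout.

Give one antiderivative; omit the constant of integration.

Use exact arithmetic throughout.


Step 1. Integrate ∫(3*y**2*log(y)) dy by parts with u = log(y), dv = (3*y**2) dy, so v = y**3 [assuming y > 0]: now y**3*log(y) + ∫(-y**2) dy.
Step 2. Evaluate the standard form: now y**3*log(y) - y**3/3.
Answer: y**3*log(y) - y**3/3.


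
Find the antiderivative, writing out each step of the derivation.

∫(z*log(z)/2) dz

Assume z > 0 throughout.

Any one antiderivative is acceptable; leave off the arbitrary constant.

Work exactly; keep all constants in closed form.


Step 1. Integrate ∫(z*log(z)/2) dz by parts with u = log(z), dv = (z/2) dz, so v = z**2/4 [assuming z > 0]: now z**2*log(z)/4 + ∫(-z/4) dz.
Step 2. Evaluate the standard form: now z**2*log(z)/4 - z**2/8.
Answer: z**2*log(z)/4 - z**2/8.


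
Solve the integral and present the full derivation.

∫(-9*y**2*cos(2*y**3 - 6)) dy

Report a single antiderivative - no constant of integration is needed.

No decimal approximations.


Step 1. Substitute u = y**3 - 3, turning ∫(-9*y**2*cos(2*y**3 - 6)) dy into ∫(-3*cos(2*u)) du: now ∫(-3*cos(2*u)) du.
Step 2. Evaluate the standard form: now -3*sin(2*u)/2.
Step 3. Substitute back u = y**3 - 3: now -3*sin(2*y**3 - 6)/2.
Answer: -3*sin(2*y**3 - 6)/2.


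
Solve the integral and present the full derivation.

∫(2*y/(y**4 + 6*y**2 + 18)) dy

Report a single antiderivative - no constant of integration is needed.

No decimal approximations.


Step 1. Substitute u = y**2 + 3, turning ∫(2*y/(y**4 + 6*y**2 + 18)) dy into ∫(1/(u**2 + 9)) du: now ∫(1/(u**2 + 9)) du.
Step 2. Evaluate the standard form: now atan(u/3)/3.
Step 3. Substitute back u = y**2 + 3: now atan(y**2/3 + 1)/3.
Answer: atan(y**2/3 + 1)/3.


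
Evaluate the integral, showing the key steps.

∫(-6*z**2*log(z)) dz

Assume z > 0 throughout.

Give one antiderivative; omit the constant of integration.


Step 1. Integrate ∫(-6*z**2*log(z)) dz by parts with u = log(z), dv = (-6*z**2) dz, so v = -2*z**3 [assuming z > 0]: now -2*z**3*log(z) + ∫(2*z**2) dz.
Step 2. Evaluate the standard form: now -2*z**3*log(z) + 2*z**3/3.
Answer: -2*z**3*log(z) + 2*z**3/3.


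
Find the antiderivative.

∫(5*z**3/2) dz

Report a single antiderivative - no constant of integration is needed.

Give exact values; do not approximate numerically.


Answer: 5*z**4/8.


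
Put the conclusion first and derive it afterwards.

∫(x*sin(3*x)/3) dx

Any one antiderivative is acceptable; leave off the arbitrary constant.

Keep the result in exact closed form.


The answer is -x*cos(3*x)/9 + sin(3*x)/27.
Step 1. Integrate ∫(x*sin(3*x)/3) dx by parts with u = x, dv = (sin(3*x)/3) dx, so v = -cos(3*x)/9: now -x*cos(3*x)/9 + ∫(cos(3*x)/9) dx.
Step 2. Evaluate the standard form: now -x*cos(3*x)/9 + sin(3*x)/27.
Answer: -x*cos(3*x)/9 + sin(3*x)/27.


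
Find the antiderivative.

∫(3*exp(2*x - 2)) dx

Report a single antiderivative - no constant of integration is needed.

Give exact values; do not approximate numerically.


Answer: 3*exp(2*x - 2)/2.


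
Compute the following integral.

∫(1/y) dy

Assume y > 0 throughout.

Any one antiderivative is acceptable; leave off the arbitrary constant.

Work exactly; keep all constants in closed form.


Answer: log(y).


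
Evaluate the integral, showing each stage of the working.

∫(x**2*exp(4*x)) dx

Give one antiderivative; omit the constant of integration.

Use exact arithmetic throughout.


Step 1. Integrate ∫(x**2*exp(4*x)) dx by parts with u = x**2, dv = (exp(4*x)) dx, so v = exp(4*x)/4: now x**2*exp(4*x)/4 + ∫(-x*exp(4*x)/2) dx.
Step 2. Integrate ∫(-x*exp(4*x)/2) dx by parts with u = x, dv = (-exp(4*x)/2) dx, so v = -exp(4*x)/8: now x**2*exp(4*x)/4 - x*exp(4*x)/8 + ∫(exp(4*x)/8) dx.
Step 3. Evaluate the standard form: now x**2*exp(4*x)/4 - x*exp(4*x)/8 + exp(4*x)/32.
Answer: x**2*exp(4*x)/4 - x*exp(4*x)/8 + exp(4*x)/32.


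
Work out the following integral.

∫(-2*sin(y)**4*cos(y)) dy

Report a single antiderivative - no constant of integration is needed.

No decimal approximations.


Answer: -2*sin(y)**5/5.


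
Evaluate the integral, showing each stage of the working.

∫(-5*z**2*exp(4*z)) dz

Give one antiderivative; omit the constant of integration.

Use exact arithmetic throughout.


Step 1. Integrate ∫(-5*z**2*exp(4*z)) dz by parts with u = z**2, dv = (-5*exp(4*z)) dz, so v = -5*exp(4*z)/4: now -5*z**2*exp(4*z)/4 + ∫(5*z*exp(4*z)/2) dz.
Step 2. Integrate ∫(5*z*exp(4*z)/2) dz by parts with u = z, dv = (5*exp(4*z)/2) dz, so v = 5*exp(4*z)/8: now -5*z**2*exp(4*z)/4 + 5*z*exp(4*z)/8 + ∫(-5*exp(4*z)/8) dz.
Step 3. Evaluate the standard form: now -5*z**2*exp(4*z)/4 + 5*z*exp(4*z)/8 - 5*exp(4*z)/32.
Answer: -5*z**2*exp(4*z)/4 + 5*z*exp(4*z)/8 - 5*exp(4*z)/32.


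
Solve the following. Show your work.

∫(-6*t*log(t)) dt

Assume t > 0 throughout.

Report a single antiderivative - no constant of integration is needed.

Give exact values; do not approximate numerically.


Step 1. Integrate ∫(-6*t*log(t)) dt by parts with u = log(t), dv = (-6*t) dt, so v = -3*t**2 [assuming t > 0]: now -3*t**2*log(t) + ∫(3*t) dt.
Step 2. Evaluate the standard form: now -3*t**2*log(t) + 3*t**2/2.
Answer: -3*t**2*log(t) + 3*t**2/2.
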